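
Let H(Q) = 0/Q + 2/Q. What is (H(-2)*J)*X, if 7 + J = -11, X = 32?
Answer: 576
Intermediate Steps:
H(Q) = 2/Q (H(Q) = 0 + 2/Q = 2/Q)
J = -18 (J = -7 - 11 = -18)
(H(-2)*J)*X = ((2/(-2))*(-18))*32 = ((2*(-½))*(-18))*32 = -1*(-18)*32 = 18*32 = 576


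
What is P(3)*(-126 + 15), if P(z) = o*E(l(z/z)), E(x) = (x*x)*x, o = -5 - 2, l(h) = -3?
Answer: -20979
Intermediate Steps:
o = -7
E(x) = x**3 (E(x) = x**2*x = x**3)
P(z) = 189 (P(z) = -7*(-3)**3 = -7*(-27) = 189)
P(3)*(-126 + 15) = 189*(-126 + 15) = 189*(-111) = -20979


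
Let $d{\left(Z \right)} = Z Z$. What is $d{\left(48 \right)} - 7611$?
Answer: $-5307$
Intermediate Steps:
$d{\left(Z \right)} = Z^{2}$
$d{\left(48 \right)} - 7611 = 48^{2} - 7611 = 2304 - 7611 = -5307$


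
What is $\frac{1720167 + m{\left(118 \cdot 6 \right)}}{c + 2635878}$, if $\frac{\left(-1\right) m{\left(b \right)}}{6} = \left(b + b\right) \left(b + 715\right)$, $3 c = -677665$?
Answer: $- \frac{31108923}{7229969} \approx -4.3028$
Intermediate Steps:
$c = - \frac{677665}{3}$ ($c = \frac{1}{3} \left(-677665\right) = - \frac{677665}{3} \approx -2.2589 \cdot 10^{5}$)
$m{\left(b \right)} = - 12 b \left(715 + b\right)$ ($m{\left(b \right)} = - 6 \left(b + b\right) \left(b + 715\right) = - 6 \cdot 2 b \left(715 + b\right) = - 12 b \left(715 + b\right)$)
$\frac{1720167 + m{\left(118 \cdot 6 \right)}}{c + 2635878} = \frac{1720167 - 12 \cdot 118 \cdot 6 \left(715 + 118 \cdot 6\right)}{- \frac{677665}{3} + 2635878} = \frac{1720167 - 8496 \left(715 + 708\right)}{\frac{7229969}{3}} = \left(1720167 - 8496 \cdot 1423\right) \frac{3}{7229969} = \left(1720167 - 12089808\right) \frac{3}{7229969} = \left(-10369641\right) \frac{3}{7229969} = - \frac{31108923}{7229969}$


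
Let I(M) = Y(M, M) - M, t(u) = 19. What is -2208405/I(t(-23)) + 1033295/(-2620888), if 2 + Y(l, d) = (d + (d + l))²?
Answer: -482609803325/705018872 ≈ -684.53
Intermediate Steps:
Y(l, d) = -2 + (l + 2*d)² (Y(l, d) = -2 + (d + (d + l))² = -2 + (l + 2*d)²)
I(M) = -2 - M + 9*M² (I(M) = (-2 + (M + 2*M)²) - M = (-2 + (3*M)²) - M = (-2 + 9*M²) - M = -2 - M + 9*M²)
-2208405/I(t(-23)) + 1033295/(-2620888) = -2208405/(-2 - 1*19 + 9*19²) + 1033295/(-2620888) = -2208405/(-2 - 19 + 9*361) + 1033295*(-1/2620888) = -2208405/(-2 - 19 + 3249) - 1033295/2620888 = -2208405/3228 - 1033295/2620888 = -2208405*1/3228 - 1033295/2620888 = -736135/1076 - 1033295/2620888 = -482609803325/705018872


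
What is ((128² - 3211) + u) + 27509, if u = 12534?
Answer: 53216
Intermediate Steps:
((128² - 3211) + u) + 27509 = ((128² - 3211) + 12534) + 27509 = ((16384 - 3211) + 12534) + 27509 = (13173 + 12534) + 27509 = 25707 + 27509 = 53216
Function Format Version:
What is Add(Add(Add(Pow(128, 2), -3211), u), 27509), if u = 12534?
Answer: 53216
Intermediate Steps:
Add(Add(Add(Pow(128, 2), -3211), u), 27509) = Add(Add(Add(Pow(128, 2), -3211), 12534), 27509) = Add(Add(Add(16384, -3211), 12534), 27509) = Add(Add(13173, 12534), 27509) = Add(25707, 27509) = 53216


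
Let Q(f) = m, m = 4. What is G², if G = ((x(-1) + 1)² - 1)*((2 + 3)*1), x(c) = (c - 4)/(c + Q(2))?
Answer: 625/81 ≈ 7.7160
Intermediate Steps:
Q(f) = 4
x(c) = (-4 + c)/(4 + c) (x(c) = (c - 4)/(c + 4) = (-4 + c)/(4 + c))
G = -25/9 (G = (((-4 - 1)/(4 - 1) + 1)² - 1)*((2 + 3)*1) = ((-5/3 + 1)² - 1)*(5*1) = (((⅓)*(-5) + 1)² - 1)*5 = ((-5/3 + 1)² - 1)*5 = ((-⅔)² - 1)*5 = (4/9 - 1)*5 = -5/9*5 = -25/9 ≈ -2.7778)
G² = (-25/9)² = 625/81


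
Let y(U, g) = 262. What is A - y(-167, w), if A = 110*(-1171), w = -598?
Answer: -129072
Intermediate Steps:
A = -128810
A - y(-167, w) = -128810 - 1*262 = -128810 - 262 = -129072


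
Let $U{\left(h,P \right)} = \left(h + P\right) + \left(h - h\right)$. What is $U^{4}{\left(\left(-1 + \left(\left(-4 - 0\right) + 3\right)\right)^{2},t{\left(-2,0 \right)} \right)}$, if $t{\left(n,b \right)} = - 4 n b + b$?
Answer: $256$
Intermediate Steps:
$t{\left(n,b \right)} = b - 4 b n$ ($t{\left(n,b \right)} = - 4 b n + b = b - 4 b n$)
$U{\left(h,P \right)} = P + h$ ($U{\left(h,P \right)} = \left(P + h\right) + 0 = P + h$)
$U^{4}{\left(\left(-1 + \left(\left(-4 - 0\right) + 3\right)\right)^{2},t{\left(-2,0 \right)} \right)} = \left(0 \left(1 - -8\right) + \left(-1 + \left(\left(-4 - 0\right) + 3\right)\right)^{2}\right)^{4} = \left(0 \left(1 + 8\right) + \left(-1 + \left(\left(-4 + 0\right) + 3\right)\right)^{2}\right)^{4} = \left(0 \cdot 9 + \left(-1 + \left(-4 + 3\right)\right)^{2}\right)^{4} = \left(0 + \left(-1 - 1\right)^{2}\right)^{4} = \left(0 + \left(-2\right)^{2}\right)^{4} = \left(0 + 4\right)^{4} = 4^{4} = 256$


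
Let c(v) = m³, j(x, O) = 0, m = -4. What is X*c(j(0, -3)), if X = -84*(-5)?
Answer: -26880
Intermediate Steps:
c(v) = -64 (c(v) = (-4)³ = -64)
X = 420
X*c(j(0, -3)) = 420*(-64) = -26880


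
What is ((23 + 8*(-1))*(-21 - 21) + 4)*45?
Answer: -28170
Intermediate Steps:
((23 + 8*(-1))*(-21 - 21) + 4)*45 = ((23 - 8)*(-42) + 4)*45 = (15*(-42) + 4)*45 = (-630 + 4)*45 = -626*45 = -28170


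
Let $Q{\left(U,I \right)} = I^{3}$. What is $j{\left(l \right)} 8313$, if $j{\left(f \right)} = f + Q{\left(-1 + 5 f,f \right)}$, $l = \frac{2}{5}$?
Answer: $\frac{482154}{125} \approx 3857.2$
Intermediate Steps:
$l = \frac{2}{5}$ ($l = 2 \cdot \frac{1}{5} = \frac{2}{5} \approx 0.4$)
$j{\left(f \right)} = f + f^{3}$
$j{\left(l \right)} 8313 = \left(\frac{2}{5} + \left(\frac{2}{5}\right)^{3}\right) 8313 = \left(\frac{2}{5} + \frac{8}{125}\right) 8313 = \frac{58}{125} \cdot 8313 = \frac{482154}{125}$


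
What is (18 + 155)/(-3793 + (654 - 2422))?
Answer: -173/5561 ≈ -0.031110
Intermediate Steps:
(18 + 155)/(-3793 + (654 - 2422)) = 173/(-3793 - 1768) = 173/(-5561) = 173*(-1/5561) = -173/5561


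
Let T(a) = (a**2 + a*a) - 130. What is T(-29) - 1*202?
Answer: 1350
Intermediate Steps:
T(a) = -130 + 2*a**2 (T(a) = (a**2 + a**2) - 130 = 2*a**2 - 130 = -130 + 2*a**2)
T(-29) - 1*202 = (-130 + 2*(-29)**2) - 1*202 = (-130 + 2*841) - 202 = (-130 + 1682) - 202 = 1552 - 202 = 1350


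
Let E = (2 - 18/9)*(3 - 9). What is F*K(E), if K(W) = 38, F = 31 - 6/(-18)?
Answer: 3572/3 ≈ 1190.7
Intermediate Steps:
E = 0 (E = (2 - 18*⅑)*(-6) = (2 - 2)*(-6) = 0*(-6) = 0)
F = 94/3 (F = 31 - 6*(-1)/18 = 31 - 1*(-⅓) = 31 + ⅓ = 94/3 ≈ 31.333)
F*K(E) = (94/3)*38 = 3572/3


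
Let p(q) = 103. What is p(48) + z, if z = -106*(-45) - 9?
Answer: 4864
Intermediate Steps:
z = 4761 (z = 4770 - 9 = 4761)
p(48) + z = 103 + 4761 = 4864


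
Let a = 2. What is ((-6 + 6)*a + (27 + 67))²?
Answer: 8836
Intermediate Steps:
((-6 + 6)*a + (27 + 67))² = ((-6 + 6)*2 + (27 + 67))² = (0*2 + 94)² = (0 + 94)² = 94² = 8836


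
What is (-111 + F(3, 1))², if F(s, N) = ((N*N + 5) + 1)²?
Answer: 3844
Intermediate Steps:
F(s, N) = (6 + N²)² (F(s, N) = ((N² + 5) + 1)² = ((5 + N²) + 1)² = (6 + N²)²)
(-111 + F(3, 1))² = (-111 + (6 + 1²)²)² = (-111 + (6 + 1)²)² = (-111 + 7²)² = (-111 + 49)² = (-62)² = 3844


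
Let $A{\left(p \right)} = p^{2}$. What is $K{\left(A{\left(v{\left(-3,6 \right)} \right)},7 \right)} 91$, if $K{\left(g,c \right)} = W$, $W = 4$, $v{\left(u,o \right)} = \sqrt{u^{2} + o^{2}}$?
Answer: $364$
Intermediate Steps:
$v{\left(u,o \right)} = \sqrt{o^{2} + u^{2}}$
$K{\left(g,c \right)} = 4$
$K{\left(A{\left(v{\left(-3,6 \right)} \right)},7 \right)} 91 = 4 \cdot 91 = 364$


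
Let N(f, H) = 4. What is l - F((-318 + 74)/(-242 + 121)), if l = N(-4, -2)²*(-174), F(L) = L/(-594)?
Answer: -100048486/35937 ≈ -2784.0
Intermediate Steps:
F(L) = -L/594 (F(L) = L*(-1/594) = -L/594)
l = -2784 (l = 4²*(-174) = 16*(-174) = -2784)
l - F((-318 + 74)/(-242 + 121)) = -2784 - (-1)*(-318 + 74)/(-242 + 121)/594 = -2784 - (-1)*(-244/(-121))/594 = -2784 - (-1)*(-244*(-1/121))/594 = -2784 - (-1)*244/(594*121) = -2784 - 1*(-122/35937) = -2784 + 122/35937 = -100048486/35937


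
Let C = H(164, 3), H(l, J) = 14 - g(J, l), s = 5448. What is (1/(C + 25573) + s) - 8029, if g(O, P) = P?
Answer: -65616762/25423 ≈ -2581.0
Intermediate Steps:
H(l, J) = 14 - l
C = -150 (C = 14 - 1*164 = 14 - 164 = -150)
(1/(C + 25573) + s) - 8029 = (1/(-150 + 25573) + 5448) - 8029 = (1/25423 + 5448) - 8029 = 138504505/25423 - 8029 = -65616762/25423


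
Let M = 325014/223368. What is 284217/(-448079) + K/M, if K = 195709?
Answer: 3264623070862835/24271991351 ≈ 1.3450e+5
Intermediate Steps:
M = 54169/37228 (M = 325014*(1/223368) = 54169/37228 ≈ 1.4551)
284217/(-448079) + K/M = 284217/(-448079) + 195709/(54169/37228) = 284217*(-1/448079) + 195709*(37228/54169) = -284217/448079 + 7285854652/54169 = 3264623070862835/24271991351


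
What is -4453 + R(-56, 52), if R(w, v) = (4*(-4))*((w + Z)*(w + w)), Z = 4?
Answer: -97637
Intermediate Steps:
R(w, v) = -32*w*(4 + w) (R(w, v) = (4*(-4))*((w + 4)*(w + w)) = -16*(4 + w)*2*w = -32*w*(4 + w))
-4453 + R(-56, 52) = -4453 - 32*(-56)*(4 - 56) = -4453 - 32*(-56)*(-52) = -4453 - 93184 = -97637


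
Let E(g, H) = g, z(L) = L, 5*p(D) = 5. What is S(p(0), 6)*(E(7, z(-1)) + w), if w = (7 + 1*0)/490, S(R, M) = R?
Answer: 491/70 ≈ 7.0143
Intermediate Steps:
p(D) = 1 (p(D) = (1/5)*5 = 1)
w = 1/70 (w = (7 + 0)*(1/490) = 7*(1/490) = 1/70 ≈ 0.014286)
S(p(0), 6)*(E(7, z(-1)) + w) = 1*(7 + 1/70) = 1*(491/70) = 491/70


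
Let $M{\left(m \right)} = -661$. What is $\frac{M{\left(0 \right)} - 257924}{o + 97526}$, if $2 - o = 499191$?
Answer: $\frac{258585}{401663} \approx 0.64379$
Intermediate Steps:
$o = -499189$ ($o = 2 - 499191 = -499189$)
$\frac{M{\left(0 \right)} - 257924}{o + 97526} = \frac{-661 - 257924}{-499189 + 97526} = - \frac{258585}{-401663} = \left(-258585\right) \left(- \frac{1}{401663}\right) = \frac{258585}{401663}$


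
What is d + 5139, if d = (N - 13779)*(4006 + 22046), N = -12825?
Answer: -693082269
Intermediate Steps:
d = -693087408 (d = (-12825 - 13779)*(4006 + 22046) = -26604*26052 = -693087408)
d + 5139 = -693087408 + 5139 = -693082269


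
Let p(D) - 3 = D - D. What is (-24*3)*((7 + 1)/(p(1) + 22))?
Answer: -576/25 ≈ -23.040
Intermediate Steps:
p(D) = 3 (p(D) = 3 + (D - D) = 3 + 0 = 3)
(-24*3)*((7 + 1)/(p(1) + 22)) = (-24*3)*((7 + 1)/(3 + 22)) = (-8*9)*(8/25) = -576/25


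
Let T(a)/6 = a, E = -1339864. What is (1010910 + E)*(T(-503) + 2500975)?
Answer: -821712946978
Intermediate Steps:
T(a) = 6*a
(1010910 + E)*(T(-503) + 2500975) = (1010910 - 1339864)*(6*(-503) + 2500975) = -328954*(-3018 + 2500975) = -328954*2497957 = -821712946978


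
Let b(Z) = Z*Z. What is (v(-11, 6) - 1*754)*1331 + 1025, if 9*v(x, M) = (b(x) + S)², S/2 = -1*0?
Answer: 10464230/9 ≈ 1.1627e+6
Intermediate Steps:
b(Z) = Z²
S = 0 (S = 2*(-1*0) = 2*0 = 0)
v(x, M) = x⁴/9 (v(x, M) = (x² + 0)²/9 = (x²)²/9 = x⁴/9)
(v(-11, 6) - 1*754)*1331 + 1025 = ((⅑)*(-11)⁴ - 1*754)*1331 + 1025 = ((⅑)*14641 - 754)*1331 + 1025 = (14641/9 - 754)*1331 + 1025 = (7855/9)*1331 + 1025 = 10455005/9 + 1025 = 10464230/9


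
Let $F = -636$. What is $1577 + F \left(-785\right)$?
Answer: $500837$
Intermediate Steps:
$1577 + F \left(-785\right) = 1577 - -499260 = 1577 + 499260 = 500837$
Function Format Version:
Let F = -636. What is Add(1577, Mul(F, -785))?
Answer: 500837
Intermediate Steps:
Add(1577, Mul(F, -785)) = Add(1577, Mul(-636, -785)) = Add(1577, 499260) = 500837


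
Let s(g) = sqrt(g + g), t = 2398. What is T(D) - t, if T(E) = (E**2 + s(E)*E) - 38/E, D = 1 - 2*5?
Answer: -20815/9 - 27*I*sqrt(2) ≈ -2312.8 - 38.184*I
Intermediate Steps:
s(g) = sqrt(2)*sqrt(g) (s(g) = sqrt(2*g) = sqrt(2)*sqrt(g))
D = -9 (D = 1 - 10 = -9)
T(E) = E**2 - 38/E + sqrt(2)*E**(3/2) (T(E) = (E**2 + (sqrt(2)*sqrt(E))*E) - 38/E = (E**2 + sqrt(2)*E**(3/2)) - 38/E = E**2 - 38/E + sqrt(2)*E**(3/2))
T(D) - t = (-38 + (-9)**3 + sqrt(2)*(-9)**(5/2))/(-9) - 1*2398 = -(-38 - 729 + sqrt(2)*(243*I))/9 - 2398 = -(-38 - 729 + 243*I*sqrt(2))/9 - 2398 = -(-767 + 243*I*sqrt(2))/9 - 2398 = (767/9 - 27*I*sqrt(2)) - 2398 = -20815/9 - 27*I*sqrt(2)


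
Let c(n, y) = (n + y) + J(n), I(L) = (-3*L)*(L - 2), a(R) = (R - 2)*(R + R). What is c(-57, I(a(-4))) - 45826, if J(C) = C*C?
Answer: -49258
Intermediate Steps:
a(R) = 2*R*(-2 + R) (a(R) = (-2 + R)*(2*R) = 2*R*(-2 + R))
J(C) = C²
I(L) = -3*L*(-2 + L) (I(L) = (-3*L)*(-2 + L) = -3*L*(-2 + L))
c(n, y) = n + y + n² (c(n, y) = (n + y) + n² = n + y + n²)
c(-57, I(a(-4))) - 45826 = (-57 + 3*(2*(-4)*(-2 - 4))*(2 - 2*(-4)*(-2 - 4)) + (-57)²) - 45826 = (-57 + 3*(2*(-4)*(-6))*(2 - 2*(-4)*(-6)) + 3249) - 45826 = (-57 + 3*48*(2 - 1*48) + 3249) - 45826 = (-57 + 3*48*(2 - 48) + 3249) - 45826 = (-57 + 3*48*(-46) + 3249) - 45826 = (-57 - 6624 + 3249) - 45826 = -3432 - 45826 = -49258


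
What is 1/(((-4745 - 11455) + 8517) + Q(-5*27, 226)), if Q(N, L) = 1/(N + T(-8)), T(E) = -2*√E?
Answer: (-4*√2 + 135*I)/(2*(-518603*I + 15366*√2)) ≈ -0.00013016 - 5.2474e-12*I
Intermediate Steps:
Q(N, L) = 1/(N - 4*I*√2)
1/(((-4745 - 11455) + 8517) + Q(-5*27, 226)) = 1/(((-4745 - 11455) + 8517) + 1/(-5*27 - 4*I*√2)) = 1/((-16200 + 8517) + 1/(-135 - 4*I*√2)) = 1/(-7683 + 1/(-135 - 4*I*√2))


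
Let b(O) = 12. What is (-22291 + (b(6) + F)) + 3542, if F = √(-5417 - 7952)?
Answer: -18737 + I*√13369 ≈ -18737.0 + 115.62*I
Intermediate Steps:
F = I*√13369 (F = √(-13369) = I*√13369 ≈ 115.62*I)
(-22291 + (b(6) + F)) + 3542 = (-22291 + (12 + I*√13369)) + 3542 = (-22279 + I*√13369) + 3542 = -18737 + I*√13369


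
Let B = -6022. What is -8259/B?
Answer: 8259/6022 ≈ 1.3715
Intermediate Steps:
-8259/B = -8259/(-6022) = -8259*(-1/6022) = 8259/6022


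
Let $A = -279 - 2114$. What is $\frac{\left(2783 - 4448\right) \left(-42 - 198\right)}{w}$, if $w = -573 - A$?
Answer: $\frac{19980}{91} \approx 219.56$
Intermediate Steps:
$A = -2393$
$w = 1820$ ($w = -573 - -2393 = -573 + 2393 = 1820$)
$\frac{\left(2783 - 4448\right) \left(-42 - 198\right)}{w} = \frac{\left(2783 - 4448\right) \left(-42 - 198\right)}{1820} = \left(-1665\right) \left(-240\right) \frac{1}{1820} = 399600 \cdot \frac{1}{1820} = \frac{19980}{91}$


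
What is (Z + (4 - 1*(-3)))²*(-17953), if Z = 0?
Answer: -879697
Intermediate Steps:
(Z + (4 - 1*(-3)))²*(-17953) = (0 + (4 - 1*(-3)))²*(-17953) = (0 + (4 + 3))²*(-17953) = (0 + 7)²*(-17953) = 7²*(-17953) = 49*(-17953) = -879697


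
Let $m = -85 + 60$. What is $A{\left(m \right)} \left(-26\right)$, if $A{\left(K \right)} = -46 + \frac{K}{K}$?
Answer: $1170$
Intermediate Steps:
$m = -25$
$A{\left(K \right)} = -45$ ($A{\left(K \right)} = -46 + 1 = -45$)
$A{\left(m \right)} \left(-26\right) = \left(-45\right) \left(-26\right) = 1170$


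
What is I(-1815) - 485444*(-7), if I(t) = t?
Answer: 3396293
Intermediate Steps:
I(-1815) - 485444*(-7) = -1815 - 485444*(-7) = -1815 + 3398108 = 3396293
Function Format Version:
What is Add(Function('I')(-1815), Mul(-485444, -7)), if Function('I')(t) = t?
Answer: 3396293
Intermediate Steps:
Add(Function('I')(-1815), Mul(-485444, -7)) = Add(-1815, Mul(-485444, -7)) = Add(-1815, 3398108) = 3396293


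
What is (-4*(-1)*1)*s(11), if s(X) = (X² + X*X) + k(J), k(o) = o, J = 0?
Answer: 968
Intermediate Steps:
s(X) = 2*X² (s(X) = (X² + X*X) + 0 = (X² + X²) + 0 = 2*X² + 0 = 2*X²)
(-4*(-1)*1)*s(11) = (-4*(-1)*1)*(2*11²) = (4*1)*(2*121) = 4*242 = 968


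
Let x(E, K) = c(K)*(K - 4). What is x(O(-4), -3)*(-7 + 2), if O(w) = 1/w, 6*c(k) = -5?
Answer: -175/6 ≈ -29.167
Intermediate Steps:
c(k) = -5/6 (c(k) = (1/6)*(-5) = -5/6)
O(w) = 1/w
x(E, K) = 10/3 - 5*K/6 (x(E, K) = -5*(K - 4)/6 = -5*(-4 + K)/6 = 10/3 - 5*K/6)
x(O(-4), -3)*(-7 + 2) = (10/3 - 5/6*(-3))*(-7 + 2) = (10/3 + 5/2)*(-5) = (35/6)*(-5) = -175/6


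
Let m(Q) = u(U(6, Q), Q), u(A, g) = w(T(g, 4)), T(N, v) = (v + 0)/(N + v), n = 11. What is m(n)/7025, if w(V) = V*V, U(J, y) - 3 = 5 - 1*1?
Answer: 16/1580625 ≈ 1.0123e-5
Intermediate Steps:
U(J, y) = 7 (U(J, y) = 3 + (5 - 1*1) = 3 + (5 - 1) = 3 + 4 = 7)
T(N, v) = v/(N + v)
w(V) = V²
u(A, g) = 16/(4 + g)² (u(A, g) = (4/(g + 4))² = (4/(4 + g))² = 16/(4 + g)²)
m(Q) = 16/(4 + Q)²
m(n)/7025 = (16/(4 + 11)²)/7025 = (16/15²)*(1/7025) = (16*(1/225))*(1/7025) = (16/225)*(1/7025) = 16/1580625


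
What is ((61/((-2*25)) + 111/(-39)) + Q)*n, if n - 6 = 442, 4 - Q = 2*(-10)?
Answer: 2902368/325 ≈ 8930.4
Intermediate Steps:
Q = 24 (Q = 4 - 2*(-10) = 4 - 1*(-20) = 4 + 20 = 24)
n = 448 (n = 6 + 442 = 448)
((61/((-2*25)) + 111/(-39)) + Q)*n = ((61/((-2*25)) + 111/(-39)) + 24)*448 = ((61/(-50) + 111*(-1/39)) + 24)*448 = ((61*(-1/50) - 37/13) + 24)*448 = ((-61/50 - 37/13) + 24)*448 = (-2643/650 + 24)*448 = (12957/650)*448 = 2902368/325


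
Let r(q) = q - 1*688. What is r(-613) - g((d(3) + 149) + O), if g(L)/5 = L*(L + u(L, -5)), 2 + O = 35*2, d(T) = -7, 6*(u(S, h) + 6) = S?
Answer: -252251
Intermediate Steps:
u(S, h) = -6 + S/6
O = 68 (O = -2 + 35*2 = -2 + 70 = 68)
r(q) = -688 + q (r(q) = q - 688 = -688 + q)
g(L) = 5*L*(-6 + 7*L/6) (g(L) = 5*(L*(L + (-6 + L/6))) = 5*(L*(-6 + 7*L/6)) = 5*L*(-6 + 7*L/6))
r(-613) - g((d(3) + 149) + O) = (-688 - 613) - 5*((-7 + 149) + 68)*(-36 + 7*((-7 + 149) + 68))/6 = -1301 - 5*(142 + 68)*(-36 + 7*(142 + 68))/6 = -1301 - 5*210*(-36 + 7*210)/6 = -1301 - 5*210*(-36 + 1470)/6 = -1301 - 5*210*1434/6 = -1301 - 1*250950 = -1301 - 250950 = -252251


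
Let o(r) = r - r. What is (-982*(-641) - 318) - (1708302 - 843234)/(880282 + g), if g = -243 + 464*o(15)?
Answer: 553670391548/880039 ≈ 6.2914e+5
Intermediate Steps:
o(r) = 0
g = -243 (g = -243 + 464*0 = -243 + 0 = -243)
(-982*(-641) - 318) - (1708302 - 843234)/(880282 + g) = (-982*(-641) - 318) - (1708302 - 843234)/(880282 - 243) = (629462 - 318) - 865068/880039 = 629144 - 865068/880039 = 553670391548/880039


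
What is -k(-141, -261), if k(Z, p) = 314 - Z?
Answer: -455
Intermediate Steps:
-k(-141, -261) = -(314 - 1*(-141)) = -(314 + 141) = -1*455 = -455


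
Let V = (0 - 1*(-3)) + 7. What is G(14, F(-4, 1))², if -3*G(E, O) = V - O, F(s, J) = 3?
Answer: 49/9 ≈ 5.4444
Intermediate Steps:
V = 10 (V = (0 + 3) + 7 = 3 + 7 = 10)
G(E, O) = -10/3 + O/3 (G(E, O) = -(10 - O)/3 = -10/3 + O/3)
G(14, F(-4, 1))² = (-10/3 + (⅓)*3)² = (-10/3 + 1)² = (-7/3)² = 49/9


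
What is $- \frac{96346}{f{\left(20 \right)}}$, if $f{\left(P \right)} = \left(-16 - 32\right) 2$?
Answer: $\frac{48173}{48} \approx 1003.6$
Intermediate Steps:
$f{\left(P \right)} = -96$ ($f{\left(P \right)} = \left(-16 - 32\right) 2 = \left(-48\right) 2 = -96$)
$- \frac{96346}{f{\left(20 \right)}} = - \frac{96346}{-96} = \left(-96346\right) \left(- \frac{1}{96}\right) = \frac{48173}{48}$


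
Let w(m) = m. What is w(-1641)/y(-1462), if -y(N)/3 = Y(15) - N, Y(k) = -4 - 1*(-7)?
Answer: 547/1465 ≈ 0.37338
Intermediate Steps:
Y(k) = 3 (Y(k) = -4 + 7 = 3)
y(N) = -9 + 3*N (y(N) = -3*(3 - N) = -9 + 3*N)
w(-1641)/y(-1462) = -1641/(-9 + 3*(-1462)) = -1641/(-9 - 4386) = -1641/(-4395) = -1641*(-1/4395) = 547/1465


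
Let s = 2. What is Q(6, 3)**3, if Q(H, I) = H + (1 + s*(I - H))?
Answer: 1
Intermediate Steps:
Q(H, I) = 1 - H + 2*I (Q(H, I) = H + (1 + 2*(I - H)) = H + (1 + (-2*H + 2*I)) = H + (1 - 2*H + 2*I) = 1 - H + 2*I)
Q(6, 3)**3 = (1 - 1*6 + 2*3)**3 = (1 - 6 + 6)**3 = 1**3 = 1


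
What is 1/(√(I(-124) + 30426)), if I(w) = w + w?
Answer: √30178/30178 ≈ 0.0057565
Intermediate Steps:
I(w) = 2*w
1/(√(I(-124) + 30426)) = 1/(√(2*(-124) + 30426)) = 1/(√(-248 + 30426)) = 1/(√30178) = √30178/30178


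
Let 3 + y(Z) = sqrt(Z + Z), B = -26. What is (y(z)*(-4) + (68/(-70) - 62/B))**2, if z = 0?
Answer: 37246609/207025 ≈ 179.91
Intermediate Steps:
y(Z) = -3 + sqrt(2)*sqrt(Z) (y(Z) = -3 + sqrt(Z + Z) = -3 + sqrt(2*Z) = -3 + sqrt(2)*sqrt(Z))
(y(z)*(-4) + (68/(-70) - 62/B))**2 = ((-3 + sqrt(2)*sqrt(0))*(-4) + (68/(-70) - 62/(-26)))**2 = ((-3 + sqrt(2)*0)*(-4) + (68*(-1/70) - 62*(-1/26)))**2 = ((-3 + 0)*(-4) + (-34/35 + 31/13))**2 = (-3*(-4) + 643/455)**2 = (12 + 643/455)**2 = (6103/455)**2 = 37246609/207025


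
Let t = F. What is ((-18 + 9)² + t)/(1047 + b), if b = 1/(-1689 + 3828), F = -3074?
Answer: -6402027/2239534 ≈ -2.8586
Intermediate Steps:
t = -3074
b = 1/2139 ≈ 0.00046751
((-18 + 9)² + t)/(1047 + b) = ((-18 + 9)² - 3074)/(1047 + 1/2139) = ((-9)² - 3074)/(2239534/2139) = (81 - 3074)*(2139/2239534) = -2993*2139/2239534 = -6402027/2239534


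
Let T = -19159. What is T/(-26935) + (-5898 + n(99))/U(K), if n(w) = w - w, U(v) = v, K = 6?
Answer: -26457946/26935 ≈ -982.29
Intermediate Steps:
n(w) = 0
T/(-26935) + (-5898 + n(99))/U(K) = -19159/(-26935) + (-5898 + 0)/6 = -19159*(-1/26935) - 5898*1/6 = 19159/26935 - 983 = -26457946/26935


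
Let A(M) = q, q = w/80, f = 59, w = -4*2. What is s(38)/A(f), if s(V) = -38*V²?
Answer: 548720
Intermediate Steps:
w = -8
q = -⅒ (q = -8/80 = -8*1/80 = -⅒ ≈ -0.10000)
A(M) = -⅒
s(38)/A(f) = (-38*38²)/(-⅒) = -38*1444*(-10) = -54872*(-10) = 548720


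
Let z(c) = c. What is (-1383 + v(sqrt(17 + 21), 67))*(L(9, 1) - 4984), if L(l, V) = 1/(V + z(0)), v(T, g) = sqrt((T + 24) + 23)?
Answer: 6891489 - 4983*sqrt(47 + sqrt(38)) ≈ 6.8552e+6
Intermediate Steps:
v(T, g) = sqrt(47 + T) (v(T, g) = sqrt((24 + T) + 23) = sqrt(47 + T))
L(l, V) = 1/V (L(l, V) = 1/(V + 0) = 1/V)
(-1383 + v(sqrt(17 + 21), 67))*(L(9, 1) - 4984) = (-1383 + sqrt(47 + sqrt(17 + 21)))*(1/1 - 4984) = (-1383 + sqrt(47 + sqrt(38)))*(1 - 4984) = (-1383 + sqrt(47 + sqrt(38)))*(-4983) = 6891489 - 4983*sqrt(47 + sqrt(38))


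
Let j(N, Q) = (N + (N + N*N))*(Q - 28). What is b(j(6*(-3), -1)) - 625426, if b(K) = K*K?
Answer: 69130478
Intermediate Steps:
j(N, Q) = (-28 + Q)*(N**2 + 2*N) (j(N, Q) = (N + (N + N**2))*(-28 + Q) = (N**2 + 2*N)*(-28 + Q) = (-28 + Q)*(N**2 + 2*N))
b(K) = K**2
b(j(6*(-3), -1)) - 625426 = ((6*(-3))*(-56 - 168*(-3) + 2*(-1) + (6*(-3))*(-1)))**2 - 625426 = (-18*(-56 - 28*(-18) - 2 - 18*(-1)))**2 - 625426 = (-18*(-56 + 504 - 2 + 18))**2 - 625426 = (-18*464)**2 - 625426 = (-8352)**2 - 625426 = 69755904 - 625426 = 69130478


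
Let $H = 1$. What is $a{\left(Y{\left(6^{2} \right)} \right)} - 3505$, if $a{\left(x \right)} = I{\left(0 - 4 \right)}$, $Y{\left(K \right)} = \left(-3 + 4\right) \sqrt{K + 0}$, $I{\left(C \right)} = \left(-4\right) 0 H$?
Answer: $-3505$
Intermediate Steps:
$I{\left(C \right)} = 0$ ($I{\left(C \right)} = \left(-4\right) 0 \cdot 1 = 0 \cdot 1 = 0$)
$Y{\left(K \right)} = \sqrt{K}$ ($Y{\left(K \right)} = 1 \sqrt{K} = \sqrt{K}$)
$a{\left(x \right)} = 0$
$a{\left(Y{\left(6^{2} \right)} \right)} - 3505 = 0 - 3505 = -3505$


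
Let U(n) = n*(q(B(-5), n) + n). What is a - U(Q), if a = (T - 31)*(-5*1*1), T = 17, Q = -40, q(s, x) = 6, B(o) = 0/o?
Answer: -1290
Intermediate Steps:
B(o) = 0
U(n) = n*(6 + n)
a = 70 (a = (17 - 31)*(-5*1*1) = -(-70) = -14*(-5) = 70)
a - U(Q) = 70 - (-40)*(6 - 40) = 70 - (-40)*(-34) = 70 - 1*1360 = 70 - 1360 = -1290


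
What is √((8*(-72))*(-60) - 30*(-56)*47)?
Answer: 4*√7095 ≈ 336.93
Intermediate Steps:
√((8*(-72))*(-60) - 30*(-56)*47) = √(-576*(-60) + 1680*47) = √(34560 + 78960) = √113520 = 4*√7095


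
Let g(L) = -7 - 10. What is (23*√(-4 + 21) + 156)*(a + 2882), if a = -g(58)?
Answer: 452244 + 66677*√17 ≈ 7.2716e+5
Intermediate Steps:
g(L) = -17
a = 17 (a = -1*(-17) = 17)
(23*√(-4 + 21) + 156)*(a + 2882) = (23*√(-4 + 21) + 156)*(17 + 2882) = (23*√17 + 156)*2899 = (156 + 23*√17)*2899 = 452244 + 66677*√17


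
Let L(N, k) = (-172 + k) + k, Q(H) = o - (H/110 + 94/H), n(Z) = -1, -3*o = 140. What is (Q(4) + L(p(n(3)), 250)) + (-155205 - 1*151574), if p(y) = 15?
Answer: -101151997/330 ≈ -3.0652e+5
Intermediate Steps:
o = -140/3 (o = -⅓*140 = -140/3 ≈ -46.667)
Q(H) = -140/3 - 94/H - H/110 (Q(H) = -140/3 - (H/110 + 94/H) = -140/3 - (94/H + H/110) = -140/3 + (-94/H - H/110) = -140/3 - 94/H - H/110)
L(N, k) = -172 + 2*k
(Q(4) + L(p(n(3)), 250)) + (-155205 - 1*151574) = ((-140/3 - 94/4 - 1/110*4) + (-172 + 2*250)) + (-155205 - 1*151574) = ((-140/3 - 94*¼ - 2/55) + (-172 + 500)) + (-155205 - 151574) = ((-140/3 - 47/2 - 2/55) + 328) - 306779 = (-23167/330 + 328) - 306779 = 85073/330 - 306779 = -101151997/330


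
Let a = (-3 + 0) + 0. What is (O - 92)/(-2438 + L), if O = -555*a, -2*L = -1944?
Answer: -1573/1466 ≈ -1.0730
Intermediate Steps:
L = 972 (L = -1/2*(-1944) = 972)
a = -3 (a = -3 + 0 = -3)
O = 1665 (O = -555*(-3) = 1665)
(O - 92)/(-2438 + L) = (1665 - 92)/(-2438 + 972) = 1573/(-1466) = 1573*(-1/1466) = -1573/1466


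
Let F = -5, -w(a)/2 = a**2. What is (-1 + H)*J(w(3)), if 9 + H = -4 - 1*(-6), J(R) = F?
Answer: 40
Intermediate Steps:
w(a) = -2*a**2
J(R) = -5
H = -7 (H = -9 + (-4 - 1*(-6)) = -9 + (-4 + 6) = -9 + 2 = -7)
(-1 + H)*J(w(3)) = (-1 - 7)*(-5) = -8*(-5) = 40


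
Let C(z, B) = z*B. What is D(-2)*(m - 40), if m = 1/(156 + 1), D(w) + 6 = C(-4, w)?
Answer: -12558/157 ≈ -79.987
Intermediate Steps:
C(z, B) = B*z
D(w) = -6 - 4*w (D(w) = -6 + w*(-4) = -6 - 4*w)
m = 1/157 ≈ 0.0063694
D(-2)*(m - 40) = (-6 - 4*(-2))*(1/157 - 40) = (-6 + 8)*(-6279/157) = 2*(-6279/157) = -12558/157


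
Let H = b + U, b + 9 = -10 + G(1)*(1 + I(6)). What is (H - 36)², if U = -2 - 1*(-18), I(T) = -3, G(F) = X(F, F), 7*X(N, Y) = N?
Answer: 75625/49 ≈ 1543.4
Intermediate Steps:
X(N, Y) = N/7
G(F) = F/7
U = 16 (U = -2 + 18 = 16)
b = -135/7 (b = -9 + (-10 + ((⅐)*1)*(1 - 3)) = -9 + (-10 + (⅐)*(-2)) = -9 + (-10 - 2/7) = -9 - 72/7 = -135/7 ≈ -19.286)
H = -23/7 (H = -135/7 + 16 = -23/7 ≈ -3.2857)
(H - 36)² = (-23/7 - 36)² = (-275/7)² = 75625/49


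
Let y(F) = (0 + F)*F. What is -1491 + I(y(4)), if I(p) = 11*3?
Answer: -1458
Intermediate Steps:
y(F) = F² (y(F) = F*F = F²)
I(p) = 33
-1491 + I(y(4)) = -1491 + 33 = -1458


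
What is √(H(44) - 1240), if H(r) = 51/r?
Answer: I*√599599/22 ≈ 35.197*I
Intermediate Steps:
√(H(44) - 1240) = √(51/44 - 1240) = √(-54509/44) = I*√599599/22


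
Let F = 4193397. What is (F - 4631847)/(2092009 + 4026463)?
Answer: -219225/3059236 ≈ -0.071660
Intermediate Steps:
(F - 4631847)/(2092009 + 4026463) = (4193397 - 4631847)/(2092009 + 4026463) = -438450/6118472 = -438450*1/6118472 = -219225/3059236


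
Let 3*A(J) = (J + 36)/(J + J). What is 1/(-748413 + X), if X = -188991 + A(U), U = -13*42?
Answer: -546/511822499 ≈ -1.0668e-6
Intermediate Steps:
U = -546
A(J) = (36 + J)/(6*J) (A(J) = ((J + 36)/(J + J))/3 = ((36 + J)/((2*J)))/3 = ((36 + J)*(1/(2*J)))/3 = ((36 + J)/(2*J))/3 = (36 + J)/(6*J))
X = -103189001/546 (X = -188991 + (⅙)*(36 - 546)/(-546) = -188991 + (⅙)*(-1/546)*(-510) = -188991 + 85/546 = -103189001/546 ≈ -1.8899e+5)
1/(-748413 + X) = 1/(-748413 - 103189001/546) = 1/(-511822499/546) = -546/511822499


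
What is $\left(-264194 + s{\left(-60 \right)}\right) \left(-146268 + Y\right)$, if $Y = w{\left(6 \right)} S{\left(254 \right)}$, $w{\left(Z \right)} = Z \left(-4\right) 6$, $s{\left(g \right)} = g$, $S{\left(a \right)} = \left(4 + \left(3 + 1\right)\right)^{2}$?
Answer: $41087268936$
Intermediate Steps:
$S{\left(a \right)} = 64$ ($S{\left(a \right)} = \left(4 + 4\right)^{2} = 8^{2} = 64$)
$w{\left(Z \right)} = - 24 Z$ ($w{\left(Z \right)} = - 4 Z 6 = - 24 Z$)
$Y = -9216$ ($Y = \left(-24\right) 6 \cdot 64 = \left(-144\right) 64 = -9216$)
$\left(-264194 + s{\left(-60 \right)}\right) \left(-146268 + Y\right) = \left(-264194 - 60\right) \left(-146268 - 9216\right) = \left(-264254\right) \left(-155484\right) = 41087268936$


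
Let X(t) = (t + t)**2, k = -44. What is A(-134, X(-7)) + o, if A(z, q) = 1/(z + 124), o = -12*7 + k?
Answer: -1281/10 ≈ -128.10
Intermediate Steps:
o = -128 (o = -12*7 - 44 = -84 - 44 = -128)
X(t) = 4*t**2 (X(t) = (2*t)**2 = 4*t**2)
A(z, q) = 1/(124 + z)
A(-134, X(-7)) + o = 1/(124 - 134) - 128 = 1/(-10) - 128 = -1/10 - 128 = -1281/10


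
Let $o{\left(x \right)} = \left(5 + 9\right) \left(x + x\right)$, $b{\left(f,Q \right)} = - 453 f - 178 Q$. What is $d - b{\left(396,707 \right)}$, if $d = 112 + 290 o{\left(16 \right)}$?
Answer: $435266$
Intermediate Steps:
$o{\left(x \right)} = 28 x$ ($o{\left(x \right)} = 14 \cdot 2 x = 28 x$)
$d = 130032$ ($d = 112 + 290 \cdot 28 \cdot 16 = 112 + 290 \cdot 448 = 112 + 129920 = 130032$)
$d - b{\left(396,707 \right)} = 130032 - \left(\left(-453\right) 396 - 125846\right) = 130032 - \left(-179388 - 125846\right) = 130032 - -305234 = 130032 + 305234 = 435266$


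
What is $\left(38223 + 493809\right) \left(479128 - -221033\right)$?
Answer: $372508057152$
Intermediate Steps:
$\left(38223 + 493809\right) \left(479128 - -221033\right) = 532032 \left(479128 + 221033\right) = 532032 \cdot 700161 = 372508057152$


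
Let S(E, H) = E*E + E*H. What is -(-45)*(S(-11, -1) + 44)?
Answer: 7920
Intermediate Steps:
S(E, H) = E² + E*H
-(-45)*(S(-11, -1) + 44) = -(-45)*(-11*(-11 - 1) + 44) = -(-45)*(-11*(-12) + 44) = -(-45)*(132 + 44) = -(-45)*176 = -1*(-7920) = 7920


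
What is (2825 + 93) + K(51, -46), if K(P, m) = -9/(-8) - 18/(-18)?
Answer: 23361/8 ≈ 2920.1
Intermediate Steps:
K(P, m) = 17/8 (K(P, m) = -9*(-⅛) - 18*(-1/18) = 9/8 + 1 = 17/8)
(2825 + 93) + K(51, -46) = (2825 + 93) + 17/8 = 2918 + 17/8 = 23361/8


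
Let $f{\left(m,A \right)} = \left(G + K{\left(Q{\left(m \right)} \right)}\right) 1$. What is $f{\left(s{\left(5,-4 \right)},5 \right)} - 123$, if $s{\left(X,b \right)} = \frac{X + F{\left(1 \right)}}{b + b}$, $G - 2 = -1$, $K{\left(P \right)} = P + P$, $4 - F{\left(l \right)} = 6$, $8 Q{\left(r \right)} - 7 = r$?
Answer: $- \frac{3851}{32} \approx -120.34$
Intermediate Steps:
$Q{\left(r \right)} = \frac{7}{8} + \frac{r}{8}$
$F{\left(l \right)} = -2$ ($F{\left(l \right)} = 4 - 6 = -2$)
$K{\left(P \right)} = 2 P$
$G = 1$ ($G = 2 - 1 = 1$)
$s{\left(X,b \right)} = \frac{-2 + X}{2 b}$ ($s{\left(X,b \right)} = \frac{X - 2}{b + b} = \frac{-2 + X}{2 b}$)
$f{\left(m,A \right)} = \frac{11}{4} + \frac{m}{4}$ ($f{\left(m,A \right)} = \left(1 + 2 \left(\frac{7}{8} + \frac{m}{8}\right)\right) 1 = \left(1 + \left(\frac{7}{4} + \frac{m}{4}\right)\right) 1 = \left(\frac{11}{4} + \frac{m}{4}\right) 1 = \frac{11}{4} + \frac{m}{4}$)
$f{\left(s{\left(5,-4 \right)},5 \right)} - 123 = \left(\frac{11}{4} + \frac{\frac{1}{2} \frac{1}{-4} \left(-2 + 5\right)}{4}\right) - 123 = \left(\frac{11}{4} + \frac{\frac{1}{2} \left(- \frac{1}{4}\right) 3}{4}\right) - 123 = \left(\frac{11}{4} + \frac{1}{4} \left(- \frac{3}{8}\right)\right) - 123 = \left(\frac{11}{4} - \frac{3}{32}\right) - 123 = \frac{85}{32} - 123 = - \frac{3851}{32}$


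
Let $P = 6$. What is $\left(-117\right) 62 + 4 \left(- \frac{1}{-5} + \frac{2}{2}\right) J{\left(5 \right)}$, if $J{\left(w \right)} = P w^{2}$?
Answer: $-6534$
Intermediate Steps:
$J{\left(w \right)} = 6 w^{2}$
$\left(-117\right) 62 + 4 \left(- \frac{1}{-5} + \frac{2}{2}\right) J{\left(5 \right)} = \left(-117\right) 62 + 4 \left(- \frac{1}{-5} + \frac{2}{2}\right) 6 \cdot 5^{2} = -7254 + 4 \left(\left(-1\right) \left(- \frac{1}{5}\right) + 2 \cdot \frac{1}{2}\right) 6 \cdot 25 = -7254 + 4 \left(\frac{1}{5} + 1\right) 150 = -7254 + 4 \cdot \frac{6}{5} \cdot 150 = -7254 + \frac{24}{5} \cdot 150 = -7254 + 720 = -6534$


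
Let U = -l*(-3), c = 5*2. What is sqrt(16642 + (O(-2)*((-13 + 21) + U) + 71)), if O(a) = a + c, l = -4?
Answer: sqrt(16681) ≈ 129.16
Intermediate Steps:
c = 10
U = -12 (U = -(-4)*(-3) = -1*12 = -12)
O(a) = 10 + a (O(a) = a + 10 = 10 + a)
sqrt(16642 + (O(-2)*((-13 + 21) + U) + 71)) = sqrt(16642 + ((10 - 2)*((-13 + 21) - 12) + 71)) = sqrt(16642 + (8*(8 - 12) + 71)) = sqrt(16642 + (8*(-4) + 71)) = sqrt(16642 + (-32 + 71)) = sqrt(16642 + 39) = sqrt(16681)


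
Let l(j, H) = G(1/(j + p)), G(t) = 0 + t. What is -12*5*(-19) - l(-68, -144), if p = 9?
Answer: 67261/59 ≈ 1140.0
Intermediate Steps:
G(t) = t
l(j, H) = 1/(9 + j) (l(j, H) = 1/(j + 9) = 1/(9 + j))
-12*5*(-19) - l(-68, -144) = -12*5*(-19) - 1/(9 - 68) = -60*(-19) - 1/(-59) = 1140 - 1*(-1/59) = 1140 + 1/59 = 67261/59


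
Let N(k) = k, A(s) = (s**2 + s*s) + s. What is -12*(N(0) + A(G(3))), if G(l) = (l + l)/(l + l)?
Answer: -36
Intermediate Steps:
G(l) = 1 (G(l) = (2*l)/((2*l)) = (2*l)*(1/(2*l)) = 1)
A(s) = s + 2*s**2 (A(s) = (s**2 + s**2) + s = 2*s**2 + s = s + 2*s**2)
-12*(N(0) + A(G(3))) = -12*(0 + 1*(1 + 2*1)) = -12*(0 + 1*(1 + 2)) = -12*(0 + 1*3) = -12*(0 + 3) = -12*3 = -36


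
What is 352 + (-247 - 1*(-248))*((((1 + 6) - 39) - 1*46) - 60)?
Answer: 214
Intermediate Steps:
352 + (-247 - 1*(-248))*((((1 + 6) - 39) - 1*46) - 60) = 352 + (-247 + 248)*(((7 - 39) - 46) - 60) = 352 + 1*((-32 - 46) - 60) = 352 + 1*(-78 - 60) = 352 + 1*(-138) = 352 - 138 = 214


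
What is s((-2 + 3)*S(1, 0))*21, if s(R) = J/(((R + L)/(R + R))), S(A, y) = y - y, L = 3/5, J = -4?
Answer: 0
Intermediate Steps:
L = 3/5 (L = 3*(1/5) = 3/5 ≈ 0.60000)
S(A, y) = 0
s(R) = -8*R/(3/5 + R) (s(R) = -4*(R + R)/(R + 3/5) = -4*2*R/(3/5 + R) = -8*R/(3/5 + R))
s((-2 + 3)*S(1, 0))*21 = -40*(-2 + 3)*0/(3 + 5*((-2 + 3)*0))*21 = -40*1*0/(3 + 5*(1*0))*21 = -40*0/(3 + 5*0)*21 = -40*0/(3 + 0)*21 = -40*0/3*21 = -40*0*1/3*21 = 0*21 = 0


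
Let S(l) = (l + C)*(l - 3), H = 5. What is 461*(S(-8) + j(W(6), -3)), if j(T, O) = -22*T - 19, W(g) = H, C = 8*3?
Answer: -140605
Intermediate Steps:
C = 24
W(g) = 5
j(T, O) = -19 - 22*T
S(l) = (-3 + l)*(24 + l) (S(l) = (l + 24)*(l - 3) = (24 + l)*(-3 + l) = (-3 + l)*(24 + l))
461*(S(-8) + j(W(6), -3)) = 461*((-72 + (-8)**2 + 21*(-8)) + (-19 - 22*5)) = 461*((-72 + 64 - 168) + (-19 - 110)) = 461*(-176 - 129) = 461*(-305) = -140605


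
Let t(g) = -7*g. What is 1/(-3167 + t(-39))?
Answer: -1/2894 ≈ -0.00034554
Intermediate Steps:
1/(-3167 + t(-39)) = 1/(-3167 - 7*(-39)) = 1/(-3167 + 273) = 1/(-2894) = -1/2894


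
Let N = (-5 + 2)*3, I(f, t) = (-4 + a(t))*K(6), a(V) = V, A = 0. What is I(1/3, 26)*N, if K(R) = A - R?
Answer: 1188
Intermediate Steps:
K(R) = -R (K(R) = 0 - R = -R)
I(f, t) = 24 - 6*t (I(f, t) = (-4 + t)*(-1*6) = (-4 + t)*(-6) = 24 - 6*t)
N = -9 (N = -3*3 = -9)
I(1/3, 26)*N = (24 - 6*26)*(-9) = (24 - 156)*(-9) = -132*(-9) = 1188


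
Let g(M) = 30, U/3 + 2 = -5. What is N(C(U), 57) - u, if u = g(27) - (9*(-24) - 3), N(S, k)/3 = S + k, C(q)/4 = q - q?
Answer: -78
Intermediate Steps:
U = -21 (U = -6 + 3*(-5) = -6 - 15 = -21)
C(q) = 0 (C(q) = 4*(q - q) = 4*0 = 0)
N(S, k) = 3*S + 3*k (N(S, k) = 3*(S + k) = 3*S + 3*k)
u = 249 (u = 30 - (9*(-24) - 3) = 30 - (-216 - 3) = 30 - 1*(-219) = 30 + 219 = 249)
N(C(U), 57) - u = (3*0 + 3*57) - 1*249 = (0 + 171) - 249 = 171 - 249 = -78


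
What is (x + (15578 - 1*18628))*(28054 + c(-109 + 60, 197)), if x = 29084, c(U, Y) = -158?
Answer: 726244464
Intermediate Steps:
(x + (15578 - 1*18628))*(28054 + c(-109 + 60, 197)) = (29084 + (15578 - 1*18628))*(28054 - 158) = (29084 + (15578 - 18628))*27896 = (29084 - 3050)*27896 = 26034*27896 = 726244464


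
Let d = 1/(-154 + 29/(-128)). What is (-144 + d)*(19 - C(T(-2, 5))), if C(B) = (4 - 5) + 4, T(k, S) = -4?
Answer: -45485312/19741 ≈ -2304.1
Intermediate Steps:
C(B) = 3 (C(B) = -1 + 4 = 3)
d = -128/19741 (d = 1/(-154 + 29*(-1/128)) = 1/(-154 - 29/128) = 1/(-19741/128) = -128/19741 ≈ -0.0064840)
(-144 + d)*(19 - C(T(-2, 5))) = (-144 - 128/19741)*(19 - 1*3) = -2842832*(19 - 3)/19741 = -2842832/19741*16 = -45485312/19741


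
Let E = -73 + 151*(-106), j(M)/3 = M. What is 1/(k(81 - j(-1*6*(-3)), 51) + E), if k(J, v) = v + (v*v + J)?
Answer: -1/13400 ≈ -7.4627e-5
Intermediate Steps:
j(M) = 3*M
k(J, v) = J + v + v² (k(J, v) = v + (v² + J) = v + (J + v²) = J + v + v²)
E = -16079 (E = -73 - 16006 = -16079)
1/(k(81 - j(-1*6*(-3)), 51) + E) = 1/(((81 - 3*-1*6*(-3)) + 51 + 51²) - 16079) = 1/(((81 - 3*(-6*(-3))) + 51 + 2601) - 16079) = 1/(((81 - 3*18) + 51 + 2601) - 16079) = 1/(((81 - 1*54) + 51 + 2601) - 16079) = 1/(((81 - 54) + 51 + 2601) - 16079) = 1/((27 + 51 + 2601) - 16079) = 1/(2679 - 16079) = 1/(-13400) = -1/13400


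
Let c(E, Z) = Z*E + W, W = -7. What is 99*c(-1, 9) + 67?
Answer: -1517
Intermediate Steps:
c(E, Z) = -7 + E*Z (c(E, Z) = Z*E - 7 = E*Z - 7 = -7 + E*Z)
99*c(-1, 9) + 67 = 99*(-7 - 1*9) + 67 = 99*(-7 - 9) + 67 = 99*(-16) + 67 = -1584 + 67 = -1517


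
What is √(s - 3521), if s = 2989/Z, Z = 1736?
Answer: I*√54112422/124 ≈ 59.323*I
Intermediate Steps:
s = 427/248 (s = 2989/1736 = 2989*(1/1736) = 427/248 ≈ 1.7218)
√(s - 3521) = √(427/248 - 3521) = √(-872781/248) = I*√54112422/124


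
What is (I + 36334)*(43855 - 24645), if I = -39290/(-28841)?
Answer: 20131084614640/28841 ≈ 6.9800e+8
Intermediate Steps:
I = 39290/28841 (I = -39290*(-1/28841) = 39290/28841 ≈ 1.3623)
(I + 36334)*(43855 - 24645) = (39290/28841 + 36334)*(43855 - 24645) = (1047948184/28841)*19210 = 20131084614640/28841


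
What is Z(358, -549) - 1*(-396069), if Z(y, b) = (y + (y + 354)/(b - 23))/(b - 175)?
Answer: 10251441173/25883 ≈ 3.9607e+5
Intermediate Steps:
Z(y, b) = (y + (354 + y)/(-23 + b))/(-175 + b)
Z(358, -549) - 1*(-396069) = (354 - 22*358 - 549*358)/(4025 + (-549)² - 198*(-549)) - 1*(-396069) = (354 - 7876 - 196542)/(4025 + 301401 + 108702) + 396069 = -204064/414128 + 396069 = (1/414128)*(-204064) + 396069 = -12754/25883 + 396069 = 10251441173/25883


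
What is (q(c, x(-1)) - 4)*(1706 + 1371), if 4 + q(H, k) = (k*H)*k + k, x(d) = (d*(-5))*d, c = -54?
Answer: -4193951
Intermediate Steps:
x(d) = -5*d² (x(d) = (-5*d)*d = -5*d²)
q(H, k) = -4 + k + H*k² (q(H, k) = -4 + ((k*H)*k + k) = -4 + ((H*k)*k + k) = -4 + (H*k² + k) = -4 + (k + H*k²) = -4 + k + H*k²)
(q(c, x(-1)) - 4)*(1706 + 1371) = ((-4 - 5*(-1)² - 54*(-5*(-1)²)²) - 4)*(1706 + 1371) = ((-4 - 5*1 - 54*(-5*1)²) - 4)*3077 = ((-4 - 5 - 54*(-5)²) - 4)*3077 = ((-4 - 5 - 54*25) - 4)*3077 = ((-4 - 5 - 1350) - 4)*3077 = (-1359 - 4)*3077 = -1363*3077 = -4193951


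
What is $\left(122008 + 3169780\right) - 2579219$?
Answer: $712569$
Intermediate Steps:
$\left(122008 + 3169780\right) - 2579219 = 3291788 - 2579219 = 712569$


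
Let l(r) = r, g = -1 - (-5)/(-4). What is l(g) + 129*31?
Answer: 15987/4 ≈ 3996.8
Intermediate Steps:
g = -9/4 (g = -1 - (-5)*(-1)/4 = -1 - 1*5/4 = -1 - 5/4 = -9/4 ≈ -2.2500)
l(g) + 129*31 = -9/4 + 129*31 = -9/4 + 3999 = 15987/4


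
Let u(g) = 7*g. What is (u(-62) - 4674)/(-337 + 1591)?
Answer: -2554/627 ≈ -4.0734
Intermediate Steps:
(u(-62) - 4674)/(-337 + 1591) = (7*(-62) - 4674)/(-337 + 1591) = (-434 - 4674)/1254 = -5108*1/1254 = -2554/627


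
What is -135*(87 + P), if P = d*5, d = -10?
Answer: -4995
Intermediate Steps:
P = -50 (P = -10*5 = -50)
-135*(87 + P) = -135*(87 - 50) = -135*37 = -4995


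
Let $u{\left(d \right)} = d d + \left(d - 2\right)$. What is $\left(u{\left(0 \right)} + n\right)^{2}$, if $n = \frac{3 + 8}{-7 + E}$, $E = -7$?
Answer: $\frac{1521}{196} \approx 7.7602$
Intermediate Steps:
$n = - \frac{11}{14}$ ($n = \frac{3 + 8}{-7 - 7} = \frac{11}{-14} = 11 \left(- \frac{1}{14}\right) = - \frac{11}{14} \approx -0.78571$)
$u{\left(d \right)} = -2 + d + d^{2}$ ($u{\left(d \right)} = d^{2} + \left(-2 + d\right) = -2 + d + d^{2}$)
$\left(u{\left(0 \right)} + n\right)^{2} = \left(\left(-2 + 0 + 0^{2}\right) - \frac{11}{14}\right)^{2} = \left(\left(-2 + 0 + 0\right) - \frac{11}{14}\right)^{2} = \left(-2 - \frac{11}{14}\right)^{2} = \left(- \frac{39}{14}\right)^{2} = \frac{1521}{196}$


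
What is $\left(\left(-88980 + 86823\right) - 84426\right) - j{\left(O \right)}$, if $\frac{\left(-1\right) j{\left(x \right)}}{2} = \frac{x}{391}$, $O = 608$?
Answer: $- \frac{33852737}{391} \approx -86580.0$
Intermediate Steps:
$j{\left(x \right)} = - \frac{2 x}{391}$ ($j{\left(x \right)} = - 2 \frac{x}{391} = - \frac{2 x}{391}$)
$\left(\left(-88980 + 86823\right) - 84426\right) - j{\left(O \right)} = \left(\left(-88980 + 86823\right) - 84426\right) - \left(- \frac{2}{391}\right) 608 = \left(-2157 - 84426\right) - - \frac{1216}{391} = -86583 + \frac{1216}{391} = - \frac{33852737}{391}$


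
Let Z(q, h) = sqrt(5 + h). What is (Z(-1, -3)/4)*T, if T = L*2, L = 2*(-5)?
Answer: -5*sqrt(2) ≈ -7.0711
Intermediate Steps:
L = -10
T = -20 (T = -10*2 = -20)
(Z(-1, -3)/4)*T = (sqrt(5 - 3)/4)*(-20) = (sqrt(2)/4)*(-20) = -5*sqrt(2)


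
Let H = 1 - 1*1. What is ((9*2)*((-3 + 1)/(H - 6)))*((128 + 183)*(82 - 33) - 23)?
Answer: 91296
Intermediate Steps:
H = 0 (H = 1 - 1 = 0)
((9*2)*((-3 + 1)/(H - 6)))*((128 + 183)*(82 - 33) - 23) = ((9*2)*((-3 + 1)/(0 - 6)))*((128 + 183)*(82 - 33) - 23) = (18*(-2/(-6)))*(311*49 - 23) = (18*(-2*(-⅙)))*(15239 - 23) = (18*(⅓))*15216 = 6*15216 = 91296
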